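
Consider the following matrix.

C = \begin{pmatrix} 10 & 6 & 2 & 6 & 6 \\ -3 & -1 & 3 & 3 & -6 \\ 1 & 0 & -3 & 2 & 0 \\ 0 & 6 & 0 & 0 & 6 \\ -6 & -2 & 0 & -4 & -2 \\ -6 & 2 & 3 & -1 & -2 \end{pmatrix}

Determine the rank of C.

Row reduce to echelon form.
R2 ← R2 + (3/10)·R1: [0, 4/5, 18/5, 24/5, -21/5]
R3 ← R3 − (1/10)·R1: [0, -3/5, -16/5, 7/5, -3/5]
R5 ← R5 + (3/5)·R1: [0, 8/5, 6/5, -2/5, 8/5]
R6 ← R6 + (3/5)·R1: [0, 28/5, 21/5, 13/5, 8/5]
R3 ← R3 + (3/4)·R2: [0, 0, -1/2, 5, -15/4]
R4 ← R4 − (15/2)·R2: [0, 0, -27, -36, 75/2]
R5 ← R5 − (2)·R2: [0, 0, -6, -10, 10]
R6 ← R6 − (7)·R2: [0, 0, -21, -31, 31]
R4 ← R4 − (54)·R3: [0, 0, 0, -306, 240]
R5 ← R5 − (12)·R3: [0, 0, 0, -70, 55]
R6 ← R6 − (42)·R3: [0, 0, 0, -241, 377/2]
R5 ← R5 − (35/153)·R4: [0, 0, 0, 0, 5/51]
R6 ← R6 − (241/306)·R4: [0, 0, 0, 0, -53/102]
R6 ← R6 + (53/10)·R5: [0, 0, 0, 0, 0]
Echelon form has 5 nonzero rows, so rank(C) = 5.

5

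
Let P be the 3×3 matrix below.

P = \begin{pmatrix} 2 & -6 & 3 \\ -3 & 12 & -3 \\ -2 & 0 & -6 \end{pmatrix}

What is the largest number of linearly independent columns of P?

2

Row reduce to echelon form.
R2 ← R2 + (3/2)·R1: [0, 3, 3/2]
R3 ← R3 + R1: [0, -6, -3]
R3 ← R3 + (2)·R2: [0, 0, 0]
Echelon form has 2 nonzero rows, so rank(P) = 2.
The rank gives the maximum number of linearly independent columns: 2.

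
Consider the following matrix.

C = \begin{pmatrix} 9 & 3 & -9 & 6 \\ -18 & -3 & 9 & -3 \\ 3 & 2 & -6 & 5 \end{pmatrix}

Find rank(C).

2

Row reduce to echelon form.
R2 ← R2 + (2)·R1: [0, 3, -9, 9]
R3 ← R3 − (1/3)·R1: [0, 1, -3, 3]
R3 ← R3 − (1/3)·R2: [0, 0, 0, 0]
Echelon form has 2 nonzero rows, so rank(C) = 2.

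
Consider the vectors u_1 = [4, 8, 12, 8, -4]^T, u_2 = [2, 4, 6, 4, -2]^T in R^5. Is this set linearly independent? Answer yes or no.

Form the matrix with these vectors as rows and row reduce.
R2 ← R2 − (1/2)·R1: [0, 0, 0, 0, 0]
1 nonzero row, so the 2 vectors span a space of dimension 1.
Since 1 < 2, the vectors are linearly dependent.

no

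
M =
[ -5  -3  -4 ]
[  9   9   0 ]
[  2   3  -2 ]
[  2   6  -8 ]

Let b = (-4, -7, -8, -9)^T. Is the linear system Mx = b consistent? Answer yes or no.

no

Row reduce the augmented matrix [M | b].
R2 ← R2 + (9/5)·R1: [0, 18/5, -36/5, -71/5]
R3 ← R3 + (2/5)·R1: [0, 9/5, -18/5, -48/5]
R4 ← R4 + (2/5)·R1: [0, 24/5, -48/5, -53/5]
R3 ← R3 − (1/2)·R2: [0, 0, 0, -5/2]
R4 ← R4 − (4/3)·R2: [0, 0, 0, 25/3]
R4 ← R4 + (10/3)·R3: [0, 0, 0, 0]
The echelon form has 3 nonzero rows; the last pivot sits in the augmented column, so rank(M) = 2 but rank([M|b]) = 3.
Since the ranks differ, the system is inconsistent.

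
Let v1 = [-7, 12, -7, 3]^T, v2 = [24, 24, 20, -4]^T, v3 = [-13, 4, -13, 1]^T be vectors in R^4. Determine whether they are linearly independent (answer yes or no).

yes

Form the matrix with these vectors as rows and row reduce.
R2 ← R2 + (24/7)·R1: [0, 456/7, -4, 44/7]
R3 ← R3 − (13/7)·R1: [0, -128/7, 0, -32/7]
R3 ← R3 + (16/57)·R2: [0, 0, -64/57, -160/57]
3 nonzero rows, so the 3 vectors span a space of dimension 3.
Since 3 = 3, the vectors are linearly independent.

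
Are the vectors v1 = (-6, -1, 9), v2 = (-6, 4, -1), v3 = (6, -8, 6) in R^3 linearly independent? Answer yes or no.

Form the matrix with these vectors as rows and row reduce.
R2 ← R2 − R1: [0, 5, -10]
R3 ← R3 + R1: [0, -9, 15]
R3 ← R3 + (9/5)·R2: [0, 0, -3]
3 nonzero rows, so the 3 vectors span a space of dimension 3.
Since 3 = 3, the vectors are linearly independent.

yes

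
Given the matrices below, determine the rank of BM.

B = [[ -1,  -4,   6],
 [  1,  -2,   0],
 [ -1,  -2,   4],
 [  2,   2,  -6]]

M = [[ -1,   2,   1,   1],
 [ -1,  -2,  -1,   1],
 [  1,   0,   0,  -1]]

First compute BM:
[[ 11,   6,   3, -11],
 [  1,   6,   3,  -1],
 [  7,   2,   1,  -7],
 [-10,   0,   0,  10]]
Now row reduce the product.
R2 ← R2 − (1/11)·R1: [0, 60/11, 30/11, 0]
R3 ← R3 − (7/11)·R1: [0, -20/11, -10/11, 0]
R4 ← R4 + (10/11)·R1: [0, 60/11, 30/11, 0]
R3 ← R3 + (1/3)·R2: [0, 0, 0, 0]
R4 ← R4 − R2: [0, 0, 0, 0]
2 nonzero rows, so rank(BM) = 2.

2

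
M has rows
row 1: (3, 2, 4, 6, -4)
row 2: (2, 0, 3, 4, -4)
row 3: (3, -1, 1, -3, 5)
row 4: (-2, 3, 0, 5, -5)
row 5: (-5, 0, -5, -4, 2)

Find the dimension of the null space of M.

2

Row reduce to echelon form.
R2 ← R2 − (2/3)·R1: [0, -4/3, 1/3, 0, -4/3]
R3 ← R3 − R1: [0, -3, -3, -9, 9]
R4 ← R4 + (2/3)·R1: [0, 13/3, 8/3, 9, -23/3]
R5 ← R5 + (5/3)·R1: [0, 10/3, 5/3, 6, -14/3]
R3 ← R3 − (9/4)·R2: [0, 0, -15/4, -9, 12]
R4 ← R4 + (13/4)·R2: [0, 0, 15/4, 9, -12]
R5 ← R5 + (5/2)·R2: [0, 0, 5/2, 6, -8]
R4 ← R4 + R3: [0, 0, 0, 0, 0]
R5 ← R5 + (2/3)·R3: [0, 0, 0, 0, 0]
3 nonzero rows, so rank(M) = 3.
M has 5 columns; by rank–nullity, nullity = 5 − 3 = 2.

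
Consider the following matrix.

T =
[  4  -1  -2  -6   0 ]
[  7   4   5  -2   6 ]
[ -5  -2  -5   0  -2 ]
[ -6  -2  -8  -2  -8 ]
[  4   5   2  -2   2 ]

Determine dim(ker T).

Row reduce to echelon form.
R2 ← R2 − (7/4)·R1: [0, 23/4, 17/2, 17/2, 6]
R3 ← R3 + (5/4)·R1: [0, -13/4, -15/2, -15/2, -2]
R4 ← R4 + (3/2)·R1: [0, -7/2, -11, -11, -8]
R5 ← R5 − R1: [0, 6, 4, 4, 2]
R3 ← R3 + (13/23)·R2: [0, 0, -62/23, -62/23, 32/23]
R4 ← R4 + (14/23)·R2: [0, 0, -134/23, -134/23, -100/23]
R5 ← R5 − (24/23)·R2: [0, 0, -112/23, -112/23, -98/23]
R4 ← R4 − (67/31)·R3: [0, 0, 0, 0, -228/31]
R5 ← R5 − (56/31)·R3: [0, 0, 0, 0, -210/31]
R5 ← R5 − (35/38)·R4: [0, 0, 0, 0, 0]
4 nonzero rows, so rank(T) = 4.
T has 5 columns; by rank–nullity, nullity = 5 − 4 = 1.

1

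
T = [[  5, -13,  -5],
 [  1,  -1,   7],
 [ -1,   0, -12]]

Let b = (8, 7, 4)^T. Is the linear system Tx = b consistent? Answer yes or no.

Row reduce the augmented matrix [T | b].
R2 ← R2 − (1/5)·R1: [0, 8/5, 8, 27/5]
R3 ← R3 + (1/5)·R1: [0, -13/5, -13, 28/5]
R3 ← R3 + (13/8)·R2: [0, 0, 0, 115/8]
The echelon form has 3 nonzero rows; the last pivot sits in the augmented column, so rank(T) = 2 but rank([T|b]) = 3.
Since the ranks differ, the system is inconsistent.

no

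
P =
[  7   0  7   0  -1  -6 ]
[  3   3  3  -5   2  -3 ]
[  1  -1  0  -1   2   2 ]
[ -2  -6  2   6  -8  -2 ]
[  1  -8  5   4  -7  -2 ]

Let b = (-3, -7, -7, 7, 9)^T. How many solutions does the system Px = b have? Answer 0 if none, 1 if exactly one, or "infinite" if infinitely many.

0

Row reduce the augmented matrix [P | b].
R2 ← R2 − (3/7)·R1: [0, 3, 0, -5, 17/7, -3/7, -40/7]
R3 ← R3 − (1/7)·R1: [0, -1, -1, -1, 15/7, 20/7, -46/7]
R4 ← R4 + (2/7)·R1: [0, -6, 4, 6, -58/7, -26/7, 43/7]
R5 ← R5 − (1/7)·R1: [0, -8, 4, 4, -48/7, -8/7, 66/7]
R3 ← R3 + (1/3)·R2: [0, 0, -1, -8/3, 62/21, 19/7, -178/21]
R4 ← R4 + (2)·R2: [0, 0, 4, -4, -24/7, -32/7, -37/7]
R5 ← R5 + (8/3)·R2: [0, 0, 4, -28/3, -8/21, -16/7, -122/21]
R4 ← R4 + (4)·R3: [0, 0, 0, -44/3, 176/21, 44/7, -823/21]
R5 ← R5 + (4)·R3: [0, 0, 0, -20, 80/7, 60/7, -278/7]
R5 ← R5 − (15/11)·R4: [0, 0, 0, 0, 0, 0, 151/11]
The echelon form has 5 nonzero rows; the last pivot sits in the augmented column, so rank(P) = 4 but rank([P|b]) = 5.
Since the ranks differ, the system is inconsistent.
It has no solutions.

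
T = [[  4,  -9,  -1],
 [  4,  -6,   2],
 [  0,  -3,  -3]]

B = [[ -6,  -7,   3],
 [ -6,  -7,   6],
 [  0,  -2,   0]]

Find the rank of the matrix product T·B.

2

First compute TB:
[[ 30,  37, -42],
 [ 12,  10, -24],
 [ 18,  27, -18]]
Now row reduce the product.
R2 ← R2 − (2/5)·R1: [0, -24/5, -36/5]
R3 ← R3 − (3/5)·R1: [0, 24/5, 36/5]
R3 ← R3 + R2: [0, 0, 0]
2 nonzero rows, so rank(TB) = 2.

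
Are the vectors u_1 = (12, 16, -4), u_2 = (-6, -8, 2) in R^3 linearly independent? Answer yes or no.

Form the matrix with these vectors as rows and row reduce.
R2 ← R2 + (1/2)·R1: [0, 0, 0]
1 nonzero row, so the 2 vectors span a space of dimension 1.
Since 1 < 2, the vectors are linearly dependent.

no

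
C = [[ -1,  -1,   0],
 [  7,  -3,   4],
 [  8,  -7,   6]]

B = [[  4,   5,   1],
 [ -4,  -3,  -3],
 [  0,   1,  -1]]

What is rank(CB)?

First compute CB:
[[  0,  -2,   2],
 [ 40,  48,  12],
 [ 60,  67,  23]]
Now row reduce the product.
Swap R1 ↔ R2
R3 ← R3 − (3/2)·R1: [0, -5, 5]
R3 ← R3 − (5/2)·R2: [0, 0, 0]
2 nonzero rows, so rank(CB) = 2.

2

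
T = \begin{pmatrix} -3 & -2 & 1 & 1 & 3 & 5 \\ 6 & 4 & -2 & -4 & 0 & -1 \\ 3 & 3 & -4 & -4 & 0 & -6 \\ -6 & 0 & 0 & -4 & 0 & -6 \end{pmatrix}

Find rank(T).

4

Row reduce to echelon form.
R2 ← R2 + (2)·R1: [0, 0, 0, -2, 6, 9]
R3 ← R3 + R1: [0, 1, -3, -3, 3, -1]
R4 ← R4 − (2)·R1: [0, 4, -2, -6, -6, -16]
Swap R2 ↔ R3
R4 ← R4 − (4)·R2: [0, 0, 10, 6, -18, -12]
Swap R3 ↔ R4
Echelon form has 4 nonzero rows, so rank(T) = 4.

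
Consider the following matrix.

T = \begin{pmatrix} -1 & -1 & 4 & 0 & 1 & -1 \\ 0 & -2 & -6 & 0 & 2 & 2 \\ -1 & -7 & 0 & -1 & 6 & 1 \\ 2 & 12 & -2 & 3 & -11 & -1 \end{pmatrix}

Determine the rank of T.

4

Row reduce to echelon form.
R3 ← R3 − R1: [0, -6, -4, -1, 5, 2]
R4 ← R4 + (2)·R1: [0, 10, 6, 3, -9, -3]
R3 ← R3 − (3)·R2: [0, 0, 14, -1, -1, -4]
R4 ← R4 + (5)·R2: [0, 0, -24, 3, 1, 7]
R4 ← R4 + (12/7)·R3: [0, 0, 0, 9/7, -5/7, 1/7]
Echelon form has 4 nonzero rows, so rank(T) = 4.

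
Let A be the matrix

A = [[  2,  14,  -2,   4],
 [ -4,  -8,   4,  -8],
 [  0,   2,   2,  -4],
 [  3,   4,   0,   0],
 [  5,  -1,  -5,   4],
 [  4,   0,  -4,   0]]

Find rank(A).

Row reduce to echelon form.
R2 ← R2 + (2)·R1: [0, 20, 0, 0]
R4 ← R4 − (3/2)·R1: [0, -17, 3, -6]
R5 ← R5 − (5/2)·R1: [0, -36, 0, -6]
R6 ← R6 − (2)·R1: [0, -28, 0, -8]
R3 ← R3 − (1/10)·R2: [0, 0, 2, -4]
R4 ← R4 + (17/20)·R2: [0, 0, 3, -6]
R5 ← R5 + (9/5)·R2: [0, 0, 0, -6]
R6 ← R6 + (7/5)·R2: [0, 0, 0, -8]
R4 ← R4 − (3/2)·R3: [0, 0, 0, 0]
Swap R4 ↔ R5
R6 ← R6 − (4/3)·R4: [0, 0, 0, 0]
Echelon form has 4 nonzero rows, so rank(A) = 4.

4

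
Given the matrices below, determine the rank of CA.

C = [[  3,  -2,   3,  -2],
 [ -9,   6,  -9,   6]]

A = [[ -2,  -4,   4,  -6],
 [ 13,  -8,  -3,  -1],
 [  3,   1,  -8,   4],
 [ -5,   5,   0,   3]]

1

First compute CA:
[[-13,  -3,  -6, -10],
 [ 39,   9,  18,  30]]
Now row reduce the product.
R2 ← R2 + (3)·R1: [0, 0, 0, 0]
1 nonzero row, so rank(CA) = 1.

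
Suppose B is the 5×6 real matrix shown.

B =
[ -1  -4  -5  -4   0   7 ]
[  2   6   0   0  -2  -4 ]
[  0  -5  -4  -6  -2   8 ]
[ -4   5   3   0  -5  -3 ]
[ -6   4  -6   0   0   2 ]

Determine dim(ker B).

Row reduce to echelon form.
R2 ← R2 + (2)·R1: [0, -2, -10, -8, -2, 10]
R4 ← R4 − (4)·R1: [0, 21, 23, 16, -5, -31]
R5 ← R5 − (6)·R1: [0, 28, 24, 24, 0, -40]
R3 ← R3 − (5/2)·R2: [0, 0, 21, 14, 3, -17]
R4 ← R4 + (21/2)·R2: [0, 0, -82, -68, -26, 74]
R5 ← R5 + (14)·R2: [0, 0, -116, -88, -28, 100]
R4 ← R4 + (82/21)·R3: [0, 0, 0, -40/3, -100/7, 160/21]
R5 ← R5 + (116/21)·R3: [0, 0, 0, -32/3, -80/7, 128/21]
R5 ← R5 − (4/5)·R4: [0, 0, 0, 0, 0, 0]
4 nonzero rows, so rank(B) = 4.
B has 6 columns; by rank–nullity, nullity = 6 − 4 = 2.

2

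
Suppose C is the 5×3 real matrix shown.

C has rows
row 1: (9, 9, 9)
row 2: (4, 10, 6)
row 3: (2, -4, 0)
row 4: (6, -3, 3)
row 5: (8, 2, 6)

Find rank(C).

Row reduce to echelon form.
R2 ← R2 − (4/9)·R1: [0, 6, 2]
R3 ← R3 − (2/9)·R1: [0, -6, -2]
R4 ← R4 − (2/3)·R1: [0, -9, -3]
R5 ← R5 − (8/9)·R1: [0, -6, -2]
R3 ← R3 + R2: [0, 0, 0]
R4 ← R4 + (3/2)·R2: [0, 0, 0]
R5 ← R5 + R2: [0, 0, 0]
Echelon form has 2 nonzero rows, so rank(C) = 2.

2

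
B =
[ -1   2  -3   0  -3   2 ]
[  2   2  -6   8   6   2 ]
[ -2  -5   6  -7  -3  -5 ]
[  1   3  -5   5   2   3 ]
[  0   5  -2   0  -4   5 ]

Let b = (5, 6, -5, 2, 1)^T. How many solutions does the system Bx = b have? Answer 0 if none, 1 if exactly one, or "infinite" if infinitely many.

0

Row reduce the augmented matrix [B | b].
R2 ← R2 + (2)·R1: [0, 6, -12, 8, 0, 6, 16]
R3 ← R3 − (2)·R1: [0, -9, 12, -7, 3, -9, -15]
R4 ← R4 + R1: [0, 5, -8, 5, -1, 5, 7]
R3 ← R3 + (3/2)·R2: [0, 0, -6, 5, 3, 0, 9]
R4 ← R4 − (5/6)·R2: [0, 0, 2, -5/3, -1, 0, -19/3]
R5 ← R5 − (5/6)·R2: [0, 0, 8, -20/3, -4, 0, -37/3]
R4 ← R4 + (1/3)·R3: [0, 0, 0, 0, 0, 0, -10/3]
R5 ← R5 + (4/3)·R3: [0, 0, 0, 0, 0, 0, -1/3]
R5 ← R5 − (1/10)·R4: [0, 0, 0, 0, 0, 0, 0]
The echelon form has 4 nonzero rows; the last pivot sits in the augmented column, so rank(B) = 3 but rank([B|b]) = 4.
Since the ranks differ, the system is inconsistent.
It has no solutions.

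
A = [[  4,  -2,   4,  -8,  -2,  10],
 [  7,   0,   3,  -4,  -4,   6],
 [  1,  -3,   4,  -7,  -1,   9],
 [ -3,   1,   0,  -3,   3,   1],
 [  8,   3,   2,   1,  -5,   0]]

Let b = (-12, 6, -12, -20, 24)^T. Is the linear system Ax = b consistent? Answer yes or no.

Row reduce the augmented matrix [A | b].
R2 ← R2 − (7/4)·R1: [0, 7/2, -4, 10, -1/2, -23/2, 27]
R3 ← R3 − (1/4)·R1: [0, -5/2, 3, -5, -1/2, 13/2, -9]
R4 ← R4 + (3/4)·R1: [0, -1/2, 3, -9, 3/2, 17/2, -29]
R5 ← R5 − (2)·R1: [0, 7, -6, 17, -1, -20, 48]
R3 ← R3 + (5/7)·R2: [0, 0, 1/7, 15/7, -6/7, -12/7, 72/7]
R4 ← R4 + (1/7)·R2: [0, 0, 17/7, -53/7, 10/7, 48/7, -176/7]
R5 ← R5 − (2)·R2: [0, 0, 2, -3, 0, 3, -6]
R4 ← R4 − (17)·R3: [0, 0, 0, -44, 16, 36, -200]
R5 ← R5 − (14)·R3: [0, 0, 0, -33, 12, 27, -150]
R5 ← R5 − (3/4)·R4: [0, 0, 0, 0, 0, 0, 0]
The echelon form has 4 nonzero rows, and every pivot lies in the first 6 columns, so rank(A) = rank([A|b]) = 4.
The system is consistent.

yes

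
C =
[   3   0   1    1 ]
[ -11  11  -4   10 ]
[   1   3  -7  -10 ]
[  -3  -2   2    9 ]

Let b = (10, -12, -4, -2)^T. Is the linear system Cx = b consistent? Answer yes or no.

yes

Row reduce the augmented matrix [C | b].
R2 ← R2 + (11/3)·R1: [0, 11, -1/3, 41/3, 74/3]
R3 ← R3 − (1/3)·R1: [0, 3, -22/3, -31/3, -22/3]
R4 ← R4 + R1: [0, -2, 3, 10, 8]
R3 ← R3 − (3/11)·R2: [0, 0, -239/33, -464/33, -464/33]
R4 ← R4 + (2/11)·R2: [0, 0, 97/33, 412/33, 412/33]
R4 ← R4 + (97/239)·R3: [0, 0, 0, 1620/239, 1620/239]
The echelon form has 4 nonzero rows, and every pivot lies in the first 4 columns, so rank(C) = rank([C|b]) = 4.
The system is consistent.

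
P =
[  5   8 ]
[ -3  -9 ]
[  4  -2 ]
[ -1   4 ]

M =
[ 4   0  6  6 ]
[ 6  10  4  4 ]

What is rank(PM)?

2

First compute PM:
[[ 68,  80,  62,  62],
 [-66, -90, -54, -54],
 [  4, -20,  16,  16],
 [ 20,  40,  10,  10]]
Now row reduce the product.
R2 ← R2 + (33/34)·R1: [0, -210/17, 105/17, 105/17]
R3 ← R3 − (1/17)·R1: [0, -420/17, 210/17, 210/17]
R4 ← R4 − (5/17)·R1: [0, 280/17, -140/17, -140/17]
R3 ← R3 − (2)·R2: [0, 0, 0, 0]
R4 ← R4 + (4/3)·R2: [0, 0, 0, 0]
2 nonzero rows, so rank(PM) = 2.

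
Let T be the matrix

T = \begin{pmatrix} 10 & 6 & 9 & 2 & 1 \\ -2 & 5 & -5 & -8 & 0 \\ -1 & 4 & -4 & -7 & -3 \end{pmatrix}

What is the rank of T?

Row reduce to echelon form.
R2 ← R2 + (1/5)·R1: [0, 31/5, -16/5, -38/5, 1/5]
R3 ← R3 + (1/10)·R1: [0, 23/5, -31/10, -34/5, -29/10]
R3 ← R3 − (23/31)·R2: [0, 0, -45/62, -36/31, -189/62]
Echelon form has 3 nonzero rows, so rank(T) = 3.

3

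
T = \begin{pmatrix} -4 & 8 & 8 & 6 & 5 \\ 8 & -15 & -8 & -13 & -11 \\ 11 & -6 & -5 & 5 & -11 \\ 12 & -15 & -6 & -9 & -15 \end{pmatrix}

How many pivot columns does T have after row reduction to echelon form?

Row reduce to echelon form.
R2 ← R2 + (2)·R1: [0, 1, 8, -1, -1]
R3 ← R3 + (11/4)·R1: [0, 16, 17, 43/2, 11/4]
R4 ← R4 + (3)·R1: [0, 9, 18, 9, 0]
R3 ← R3 − (16)·R2: [0, 0, -111, 75/2, 75/4]
R4 ← R4 − (9)·R2: [0, 0, -54, 18, 9]
R4 ← R4 − (18/37)·R3: [0, 0, 0, -9/37, -9/74]
Echelon form has 4 nonzero rows, so rank(T) = 4.
Each nonzero row contributes one pivot column: 4 pivot columns.

4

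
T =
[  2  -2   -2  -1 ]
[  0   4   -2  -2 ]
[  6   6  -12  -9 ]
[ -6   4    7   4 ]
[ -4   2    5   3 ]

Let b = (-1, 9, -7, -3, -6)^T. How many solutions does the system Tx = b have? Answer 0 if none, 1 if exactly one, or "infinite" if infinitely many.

0

Row reduce the augmented matrix [T | b].
R3 ← R3 − (3)·R1: [0, 12, -6, -6, -4]
R4 ← R4 + (3)·R1: [0, -2, 1, 1, -6]
R5 ← R5 + (2)·R1: [0, -2, 1, 1, -8]
R3 ← R3 − (3)·R2: [0, 0, 0, 0, -31]
R4 ← R4 + (1/2)·R2: [0, 0, 0, 0, -3/2]
R5 ← R5 + (1/2)·R2: [0, 0, 0, 0, -7/2]
R4 ← R4 − (3/62)·R3: [0, 0, 0, 0, 0]
R5 ← R5 − (7/62)·R3: [0, 0, 0, 0, 0]
The echelon form has 3 nonzero rows; the last pivot sits in the augmented column, so rank(T) = 2 but rank([T|b]) = 3.
Since the ranks differ, the system is inconsistent.
It has no solutions.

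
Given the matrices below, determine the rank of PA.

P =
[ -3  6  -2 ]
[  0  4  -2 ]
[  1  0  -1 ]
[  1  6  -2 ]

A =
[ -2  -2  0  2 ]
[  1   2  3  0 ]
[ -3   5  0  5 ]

First compute PA:
[[ 18,   8,  18, -16],
 [ 10,  -2,  12, -10],
 [  1,  -7,   0,  -3],
 [ 10,   0,  18,  -8]]
Now row reduce the product.
R2 ← R2 − (5/9)·R1: [0, -58/9, 2, -10/9]
R3 ← R3 − (1/18)·R1: [0, -67/9, -1, -19/9]
R4 ← R4 − (5/9)·R1: [0, -40/9, 8, 8/9]
R3 ← R3 − (67/58)·R2: [0, 0, -96/29, -24/29]
R4 ← R4 − (20/29)·R2: [0, 0, 192/29, 48/29]
R4 ← R4 + (2)·R3: [0, 0, 0, 0]
3 nonzero rows, so rank(PA) = 3.

3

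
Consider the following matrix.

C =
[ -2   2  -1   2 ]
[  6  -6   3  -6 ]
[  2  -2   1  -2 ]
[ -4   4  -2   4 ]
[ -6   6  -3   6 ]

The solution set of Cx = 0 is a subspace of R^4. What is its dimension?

3

Row reduce to echelon form.
R2 ← R2 + (3)·R1: [0, 0, 0, 0]
R3 ← R3 + R1: [0, 0, 0, 0]
R4 ← R4 − (2)·R1: [0, 0, 0, 0]
R5 ← R5 − (3)·R1: [0, 0, 0, 0]
1 nonzero row, so rank(C) = 1.
C has 4 columns; by rank–nullity, nullity = 4 − 1 = 3.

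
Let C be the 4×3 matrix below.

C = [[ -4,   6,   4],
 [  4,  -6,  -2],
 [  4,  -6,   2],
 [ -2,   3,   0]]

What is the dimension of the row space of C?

2

Row reduce to echelon form.
R2 ← R2 + R1: [0, 0, 2]
R3 ← R3 + R1: [0, 0, 6]
R4 ← R4 − (1/2)·R1: [0, 0, -2]
R3 ← R3 − (3)·R2: [0, 0, 0]
R4 ← R4 + R2: [0, 0, 0]
Echelon form has 2 nonzero rows, so rank(C) = 2.
The row space has dimension equal to the rank: 2.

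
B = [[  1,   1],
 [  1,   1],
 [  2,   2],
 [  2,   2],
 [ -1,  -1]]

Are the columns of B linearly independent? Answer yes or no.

Row reduce B to echelon form.
R2 ← R2 − R1: [0, 0]
R3 ← R3 − (2)·R1: [0, 0]
R4 ← R4 − (2)·R1: [0, 0]
R5 ← R5 + R1: [0, 0]
1 pivot among 2 columns.
Only 1 < 2 pivot columns, so the columns are linearly dependent.

no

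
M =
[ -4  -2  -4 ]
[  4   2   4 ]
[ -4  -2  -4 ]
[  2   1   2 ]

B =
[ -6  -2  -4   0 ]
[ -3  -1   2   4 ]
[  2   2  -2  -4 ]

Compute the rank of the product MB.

1

First compute MB:
[[ 22,   2,  20,   8],
 [-22,  -2, -20,  -8],
 [ 22,   2,  20,   8],
 [-11,  -1, -10,  -4]]
Now row reduce the product.
R2 ← R2 + R1: [0, 0, 0, 0]
R3 ← R3 − R1: [0, 0, 0, 0]
R4 ← R4 + (1/2)·R1: [0, 0, 0, 0]
1 nonzero row, so rank(MB) = 1.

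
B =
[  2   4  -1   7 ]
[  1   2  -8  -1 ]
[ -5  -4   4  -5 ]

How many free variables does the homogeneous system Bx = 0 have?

1

Row reduce to echelon form.
R2 ← R2 − (1/2)·R1: [0, 0, -15/2, -9/2]
R3 ← R3 + (5/2)·R1: [0, 6, 3/2, 25/2]
Swap R2 ↔ R3
3 nonzero rows, so rank(B) = 3.
B has 4 columns; by rank–nullity, nullity = 4 − 3 = 1.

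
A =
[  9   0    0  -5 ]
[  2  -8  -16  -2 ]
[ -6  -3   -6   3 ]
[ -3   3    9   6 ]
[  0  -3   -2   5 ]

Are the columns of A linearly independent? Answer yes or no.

no

Row reduce A to echelon form.
R2 ← R2 − (2/9)·R1: [0, -8, -16, -8/9]
R3 ← R3 + (2/3)·R1: [0, -3, -6, -1/3]
R4 ← R4 + (1/3)·R1: [0, 3, 9, 13/3]
R3 ← R3 − (3/8)·R2: [0, 0, 0, 0]
R4 ← R4 + (3/8)·R2: [0, 0, 3, 4]
R5 ← R5 − (3/8)·R2: [0, 0, 4, 16/3]
Swap R3 ↔ R4
R5 ← R5 − (4/3)·R3: [0, 0, 0, 0]
3 pivots among 4 columns.
Only 3 < 4 pivot columns, so the columns are linearly dependent.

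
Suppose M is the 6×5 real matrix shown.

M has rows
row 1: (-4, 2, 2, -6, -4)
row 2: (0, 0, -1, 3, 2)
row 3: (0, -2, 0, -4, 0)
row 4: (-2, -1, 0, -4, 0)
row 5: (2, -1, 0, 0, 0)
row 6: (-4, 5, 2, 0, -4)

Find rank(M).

3

Row reduce to echelon form.
R4 ← R4 − (1/2)·R1: [0, -2, -1, -1, 2]
R5 ← R5 + (1/2)·R1: [0, 0, 1, -3, -2]
R6 ← R6 − R1: [0, 3, 0, 6, 0]
Swap R2 ↔ R3
R4 ← R4 − R2: [0, 0, -1, 3, 2]
R6 ← R6 + (3/2)·R2: [0, 0, 0, 0, 0]
R4 ← R4 − R3: [0, 0, 0, 0, 0]
R5 ← R5 + R3: [0, 0, 0, 0, 0]
Echelon form has 3 nonzero rows, so rank(M) = 3.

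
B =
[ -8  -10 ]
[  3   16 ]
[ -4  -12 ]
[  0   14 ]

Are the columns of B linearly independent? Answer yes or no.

Row reduce B to echelon form.
R2 ← R2 + (3/8)·R1: [0, 49/4]
R3 ← R3 − (1/2)·R1: [0, -7]
R3 ← R3 + (4/7)·R2: [0, 0]
R4 ← R4 − (8/7)·R2: [0, 0]
2 pivots among 2 columns.
Every column is a pivot column, so the columns are linearly independent.

yes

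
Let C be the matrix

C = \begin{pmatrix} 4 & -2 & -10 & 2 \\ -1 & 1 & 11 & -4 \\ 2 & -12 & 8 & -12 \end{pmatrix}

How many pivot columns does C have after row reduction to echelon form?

Row reduce to echelon form.
R2 ← R2 + (1/4)·R1: [0, 1/2, 17/2, -7/2]
R3 ← R3 − (1/2)·R1: [0, -11, 13, -13]
R3 ← R3 + (22)·R2: [0, 0, 200, -90]
Echelon form has 3 nonzero rows, so rank(C) = 3.
Each nonzero row contributes one pivot column: 3 pivot columns.

3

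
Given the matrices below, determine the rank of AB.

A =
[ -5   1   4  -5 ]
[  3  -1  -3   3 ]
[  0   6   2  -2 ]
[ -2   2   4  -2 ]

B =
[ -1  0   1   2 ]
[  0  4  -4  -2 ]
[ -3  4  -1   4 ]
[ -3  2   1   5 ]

First compute AB:
[[  8,  10, -18, -21],
 [ -3, -10,  13,  11],
 [  0,  28, -28, -14],
 [ -4,  20, -16,  -2]]
Now row reduce the product.
R2 ← R2 + (3/8)·R1: [0, -25/4, 25/4, 25/8]
R4 ← R4 + (1/2)·R1: [0, 25, -25, -25/2]
R3 ← R3 + (112/25)·R2: [0, 0, 0, 0]
R4 ← R4 + (4)·R2: [0, 0, 0, 0]
2 nonzero rows, so rank(AB) = 2.

2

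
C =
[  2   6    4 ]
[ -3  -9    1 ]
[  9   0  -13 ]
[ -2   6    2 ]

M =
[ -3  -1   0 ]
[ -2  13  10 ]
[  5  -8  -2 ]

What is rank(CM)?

First compute CM:
[[  2,  44,  52],
 [ 32, -122, -92],
 [-92,  95,  26],
 [  4,  64,  56]]
Now row reduce the product.
R2 ← R2 − (16)·R1: [0, -826, -924]
R3 ← R3 + (46)·R1: [0, 2119, 2418]
R4 ← R4 − (2)·R1: [0, -24, -48]
R3 ← R3 + (2119/826)·R2: [0, 0, 2808/59]
R4 ← R4 − (12/413)·R2: [0, 0, -1248/59]
R4 ← R4 + (4/9)·R3: [0, 0, 0]
3 nonzero rows, so rank(CM) = 3.

3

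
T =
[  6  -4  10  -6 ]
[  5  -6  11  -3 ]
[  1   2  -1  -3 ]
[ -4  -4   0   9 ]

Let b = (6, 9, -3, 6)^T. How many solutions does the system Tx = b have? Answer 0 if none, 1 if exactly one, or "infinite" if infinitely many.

infinite

Row reduce the augmented matrix [T | b].
R2 ← R2 − (5/6)·R1: [0, -8/3, 8/3, 2, 4]
R3 ← R3 − (1/6)·R1: [0, 8/3, -8/3, -2, -4]
R4 ← R4 + (2/3)·R1: [0, -20/3, 20/3, 5, 10]
R3 ← R3 + R2: [0, 0, 0, 0, 0]
R4 ← R4 − (5/2)·R2: [0, 0, 0, 0, 0]
The echelon form has 2 nonzero rows, and every pivot lies in the first 4 columns, so rank(T) = rank([T|b]) = 2.
The system is consistent.
rank = 2 < 4 unknowns, so there are infinitely many solutions.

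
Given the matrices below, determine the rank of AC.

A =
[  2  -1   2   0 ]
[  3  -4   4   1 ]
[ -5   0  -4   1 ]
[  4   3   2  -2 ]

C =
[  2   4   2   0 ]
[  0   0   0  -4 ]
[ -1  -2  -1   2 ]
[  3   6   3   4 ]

First compute AC:
[[  2,   4,   2,   8],
 [  5,  10,   5,  28],
 [ -3,  -6,  -3,  -4],
 [  0,   0,   0, -16]]
Now row reduce the product.
R2 ← R2 − (5/2)·R1: [0, 0, 0, 8]
R3 ← R3 + (3/2)·R1: [0, 0, 0, 8]
R3 ← R3 − R2: [0, 0, 0, 0]
R4 ← R4 + (2)·R2: [0, 0, 0, 0]
2 nonzero rows, so rank(AC) = 2.

2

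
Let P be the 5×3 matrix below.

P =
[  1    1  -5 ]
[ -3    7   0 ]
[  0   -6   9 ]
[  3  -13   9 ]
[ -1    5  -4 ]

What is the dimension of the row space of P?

Row reduce to echelon form.
R2 ← R2 + (3)·R1: [0, 10, -15]
R4 ← R4 − (3)·R1: [0, -16, 24]
R5 ← R5 + R1: [0, 6, -9]
R3 ← R3 + (3/5)·R2: [0, 0, 0]
R4 ← R4 + (8/5)·R2: [0, 0, 0]
R5 ← R5 − (3/5)·R2: [0, 0, 0]
Echelon form has 2 nonzero rows, so rank(P) = 2.
The row space has dimension equal to the rank: 2.

2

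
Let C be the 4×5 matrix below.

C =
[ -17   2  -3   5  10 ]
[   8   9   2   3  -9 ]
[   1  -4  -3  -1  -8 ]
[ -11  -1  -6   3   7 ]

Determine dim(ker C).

1

Row reduce to echelon form.
R2 ← R2 + (8/17)·R1: [0, 169/17, 10/17, 91/17, -73/17]
R3 ← R3 + (1/17)·R1: [0, -66/17, -54/17, -12/17, -126/17]
R4 ← R4 − (11/17)·R1: [0, -39/17, -69/17, -4/17, 9/17]
R3 ← R3 + (66/169)·R2: [0, 0, -498/169, 18/13, -1536/169]
R4 ← R4 + (3/13)·R2: [0, 0, -51/13, 1, -6/13]
R4 ← R4 − (221/166)·R3: [0, 0, 0, -70/83, 966/83]
4 nonzero rows, so rank(C) = 4.
C has 5 columns; by rank–nullity, nullity = 5 − 4 = 1.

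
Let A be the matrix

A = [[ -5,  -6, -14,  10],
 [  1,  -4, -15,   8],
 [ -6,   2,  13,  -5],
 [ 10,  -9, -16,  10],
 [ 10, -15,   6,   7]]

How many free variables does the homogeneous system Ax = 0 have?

0

Row reduce to echelon form.
R2 ← R2 + (1/5)·R1: [0, -26/5, -89/5, 10]
R3 ← R3 − (6/5)·R1: [0, 46/5, 149/5, -17]
R4 ← R4 + (2)·R1: [0, -21, -44, 30]
R5 ← R5 + (2)·R1: [0, -27, -22, 27]
R3 ← R3 + (23/13)·R2: [0, 0, -22/13, 9/13]
R4 ← R4 − (105/26)·R2: [0, 0, 725/26, -135/13]
R5 ← R5 − (135/26)·R2: [0, 0, 1831/26, -324/13]
R4 ← R4 + (725/44)·R3: [0, 0, 0, 45/44]
R5 ← R5 + (1831/44)·R3: [0, 0, 0, 171/44]
R5 ← R5 − (19/5)·R4: [0, 0, 0, 0]
4 nonzero rows, so rank(A) = 4.
A has 4 columns; by rank–nullity, nullity = 4 − 4 = 0.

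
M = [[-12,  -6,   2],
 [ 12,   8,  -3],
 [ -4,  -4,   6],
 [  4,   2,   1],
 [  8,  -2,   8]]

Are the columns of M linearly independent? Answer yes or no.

Row reduce M to echelon form.
R2 ← R2 + R1: [0, 2, -1]
R3 ← R3 − (1/3)·R1: [0, -2, 16/3]
R4 ← R4 + (1/3)·R1: [0, 0, 5/3]
R5 ← R5 + (2/3)·R1: [0, -6, 28/3]
R3 ← R3 + R2: [0, 0, 13/3]
R5 ← R5 + (3)·R2: [0, 0, 19/3]
R4 ← R4 − (5/13)·R3: [0, 0, 0]
R5 ← R5 − (19/13)·R3: [0, 0, 0]
3 pivots among 3 columns.
Every column is a pivot column, so the columns are linearly independent.

yes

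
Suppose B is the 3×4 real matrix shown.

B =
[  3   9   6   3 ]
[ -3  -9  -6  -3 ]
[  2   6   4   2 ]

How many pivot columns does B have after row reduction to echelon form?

1

Row reduce to echelon form.
R2 ← R2 + R1: [0, 0, 0, 0]
R3 ← R3 − (2/3)·R1: [0, 0, 0, 0]
Echelon form has 1 nonzero row, so rank(B) = 1.
Each nonzero row contributes one pivot column: 1 pivot columns.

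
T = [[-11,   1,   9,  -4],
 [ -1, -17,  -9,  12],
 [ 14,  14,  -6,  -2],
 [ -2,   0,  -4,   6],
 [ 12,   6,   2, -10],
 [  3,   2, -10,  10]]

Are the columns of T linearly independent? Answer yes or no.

Row reduce T to echelon form.
R2 ← R2 − (1/11)·R1: [0, -188/11, -108/11, 136/11]
R3 ← R3 + (14/11)·R1: [0, 168/11, 60/11, -78/11]
R4 ← R4 − (2/11)·R1: [0, -2/11, -62/11, 74/11]
R5 ← R5 + (12/11)·R1: [0, 78/11, 130/11, -158/11]
R6 ← R6 + (3/11)·R1: [0, 25/11, -83/11, 98/11]
R3 ← R3 + (42/47)·R2: [0, 0, -156/47, 186/47]
R4 ← R4 − (1/94)·R2: [0, 0, -260/47, 310/47]
R5 ← R5 + (39/94)·R2: [0, 0, 364/47, -434/47]
R6 ← R6 + (25/188)·R2: [0, 0, -416/47, 496/47]
R4 ← R4 − (5/3)·R3: [0, 0, 0, 0]
R5 ← R5 + (7/3)·R3: [0, 0, 0, 0]
R6 ← R6 − (8/3)·R3: [0, 0, 0, 0]
3 pivots among 4 columns.
Only 3 < 4 pivot columns, so the columns are linearly dependent.

no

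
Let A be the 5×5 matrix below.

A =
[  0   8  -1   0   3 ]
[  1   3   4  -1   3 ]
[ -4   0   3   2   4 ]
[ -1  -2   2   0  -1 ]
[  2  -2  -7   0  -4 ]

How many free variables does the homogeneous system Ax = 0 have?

1

Row reduce to echelon form.
Swap R1 ↔ R2
R3 ← R3 + (4)·R1: [0, 12, 19, -2, 16]
R4 ← R4 + R1: [0, 1, 6, -1, 2]
R5 ← R5 − (2)·R1: [0, -8, -15, 2, -10]
R3 ← R3 − (3/2)·R2: [0, 0, 41/2, -2, 23/2]
R4 ← R4 − (1/8)·R2: [0, 0, 49/8, -1, 13/8]
R5 ← R5 + R2: [0, 0, -16, 2, -7]
R4 ← R4 − (49/164)·R3: [0, 0, 0, -33/82, -297/164]
R5 ← R5 + (32/41)·R3: [0, 0, 0, 18/41, 81/41]
R5 ← R5 + (12/11)·R4: [0, 0, 0, 0, 0]
4 nonzero rows, so rank(A) = 4.
A has 5 columns; by rank–nullity, nullity = 5 − 4 = 1.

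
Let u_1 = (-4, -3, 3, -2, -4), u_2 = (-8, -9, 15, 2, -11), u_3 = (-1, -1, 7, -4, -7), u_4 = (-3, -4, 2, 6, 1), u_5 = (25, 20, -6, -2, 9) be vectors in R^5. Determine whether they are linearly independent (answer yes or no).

no

Form the matrix with these vectors as rows and row reduce.
R2 ← R2 − (2)·R1: [0, -3, 9, 6, -3]
R3 ← R3 − (1/4)·R1: [0, -1/4, 25/4, -7/2, -6]
R4 ← R4 − (3/4)·R1: [0, -7/4, -1/4, 15/2, 4]
R5 ← R5 + (25/4)·R1: [0, 5/4, 51/4, -29/2, -16]
R3 ← R3 − (1/12)·R2: [0, 0, 11/2, -4, -23/4]
R4 ← R4 − (7/12)·R2: [0, 0, -11/2, 4, 23/4]
R5 ← R5 + (5/12)·R2: [0, 0, 33/2, -12, -69/4]
R4 ← R4 + R3: [0, 0, 0, 0, 0]
R5 ← R5 − (3)·R3: [0, 0, 0, 0, 0]
3 nonzero rows, so the 5 vectors span a space of dimension 3.
Since 3 < 5, the vectors are linearly dependent.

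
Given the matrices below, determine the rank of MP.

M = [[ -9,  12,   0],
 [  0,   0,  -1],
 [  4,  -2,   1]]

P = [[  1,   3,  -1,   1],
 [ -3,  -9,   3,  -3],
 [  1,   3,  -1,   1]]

First compute MP:
[[-45, -135,  45, -45],
 [ -1,  -3,   1,  -1],
 [ 11,  33, -11,  11]]
Now row reduce the product.
R2 ← R2 − (1/45)·R1: [0, 0, 0, 0]
R3 ← R3 + (11/45)·R1: [0, 0, 0, 0]
1 nonzero row, so rank(MP) = 1.

1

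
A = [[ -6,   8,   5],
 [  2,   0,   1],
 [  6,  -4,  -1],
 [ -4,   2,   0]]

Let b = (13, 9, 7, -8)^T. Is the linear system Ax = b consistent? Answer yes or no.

Row reduce the augmented matrix [A | b].
R2 ← R2 + (1/3)·R1: [0, 8/3, 8/3, 40/3]
R3 ← R3 + R1: [0, 4, 4, 20]
R4 ← R4 − (2/3)·R1: [0, -10/3, -10/3, -50/3]
R3 ← R3 − (3/2)·R2: [0, 0, 0, 0]
R4 ← R4 + (5/4)·R2: [0, 0, 0, 0]
The echelon form has 2 nonzero rows, and every pivot lies in the first 3 columns, so rank(A) = rank([A|b]) = 2.
The system is consistent.

yes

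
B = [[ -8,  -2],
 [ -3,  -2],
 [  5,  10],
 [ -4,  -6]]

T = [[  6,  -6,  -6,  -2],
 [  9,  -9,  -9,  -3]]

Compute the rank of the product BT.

1

First compute BT:
[[-66,  66,  66,  22],
 [-36,  36,  36,  12],
 [120, -120, -120, -40],
 [-78,  78,  78,  26]]
Now row reduce the product.
R2 ← R2 − (6/11)·R1: [0, 0, 0, 0]
R3 ← R3 + (20/11)·R1: [0, 0, 0, 0]
R4 ← R4 − (13/11)·R1: [0, 0, 0, 0]
1 nonzero row, so rank(BT) = 1.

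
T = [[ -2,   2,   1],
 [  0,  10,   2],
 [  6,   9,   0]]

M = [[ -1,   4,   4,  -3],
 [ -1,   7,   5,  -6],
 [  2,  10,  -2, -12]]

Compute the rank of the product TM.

2

First compute TM:
[[  2,  16,   0, -18],
 [ -6,  90,  46, -84],
 [-15,  87,  69, -72]]
Now row reduce the product.
R2 ← R2 + (3)·R1: [0, 138, 46, -138]
R3 ← R3 + (15/2)·R1: [0, 207, 69, -207]
R3 ← R3 − (3/2)·R2: [0, 0, 0, 0]
2 nonzero rows, so rank(TM) = 2.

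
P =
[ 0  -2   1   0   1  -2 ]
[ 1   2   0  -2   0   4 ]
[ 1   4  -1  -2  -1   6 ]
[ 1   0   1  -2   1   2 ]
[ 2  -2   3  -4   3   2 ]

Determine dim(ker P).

Row reduce to echelon form.
Swap R1 ↔ R2
R3 ← R3 − R1: [0, 2, -1, 0, -1, 2]
R4 ← R4 − R1: [0, -2, 1, 0, 1, -2]
R5 ← R5 − (2)·R1: [0, -6, 3, 0, 3, -6]
R3 ← R3 + R2: [0, 0, 0, 0, 0, 0]
R4 ← R4 − R2: [0, 0, 0, 0, 0, 0]
R5 ← R5 − (3)·R2: [0, 0, 0, 0, 0, 0]
2 nonzero rows, so rank(P) = 2.
P has 6 columns; by rank–nullity, nullity = 6 − 2 = 4.

4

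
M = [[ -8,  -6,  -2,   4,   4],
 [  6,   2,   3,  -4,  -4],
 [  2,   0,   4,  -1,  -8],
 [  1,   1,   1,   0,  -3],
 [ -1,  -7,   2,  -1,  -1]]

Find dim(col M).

Row reduce to echelon form.
R2 ← R2 + (3/4)·R1: [0, -5/2, 3/2, -1, -1]
R3 ← R3 + (1/4)·R1: [0, -3/2, 7/2, 0, -7]
R4 ← R4 + (1/8)·R1: [0, 1/4, 3/4, 1/2, -5/2]
R5 ← R5 − (1/8)·R1: [0, -25/4, 9/4, -3/2, -3/2]
R3 ← R3 − (3/5)·R2: [0, 0, 13/5, 3/5, -32/5]
R4 ← R4 + (1/10)·R2: [0, 0, 9/10, 2/5, -13/5]
R5 ← R5 − (5/2)·R2: [0, 0, -3/2, 1, 1]
R4 ← R4 − (9/26)·R3: [0, 0, 0, 5/26, -5/13]
R5 ← R5 + (15/26)·R3: [0, 0, 0, 35/26, -35/13]
R5 ← R5 − (7)·R4: [0, 0, 0, 0, 0]
Echelon form has 4 nonzero rows, so rank(M) = 4.
The column space has dimension equal to the rank: 4.

4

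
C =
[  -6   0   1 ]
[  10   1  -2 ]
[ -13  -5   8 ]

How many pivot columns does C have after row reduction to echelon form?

3

Row reduce to echelon form.
R2 ← R2 + (5/3)·R1: [0, 1, -1/3]
R3 ← R3 − (13/6)·R1: [0, -5, 35/6]
R3 ← R3 + (5)·R2: [0, 0, 25/6]
Echelon form has 3 nonzero rows, so rank(C) = 3.
Each nonzero row contributes one pivot column: 3 pivot columns.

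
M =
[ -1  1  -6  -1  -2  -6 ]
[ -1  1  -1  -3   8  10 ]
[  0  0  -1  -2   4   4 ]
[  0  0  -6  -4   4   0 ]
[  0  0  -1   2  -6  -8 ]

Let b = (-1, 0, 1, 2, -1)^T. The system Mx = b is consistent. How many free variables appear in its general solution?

3

Row reduce the augmented matrix [M | b].
R2 ← R2 − R1: [0, 0, 5, -2, 10, 16, 1]
R3 ← R3 + (1/5)·R2: [0, 0, 0, -12/5, 6, 36/5, 6/5]
R4 ← R4 + (6/5)·R2: [0, 0, 0, -32/5, 16, 96/5, 16/5]
R5 ← R5 + (1/5)·R2: [0, 0, 0, 8/5, -4, -24/5, -4/5]
R4 ← R4 − (8/3)·R3: [0, 0, 0, 0, 0, 0, 0]
R5 ← R5 + (2/3)·R3: [0, 0, 0, 0, 0, 0, 0]
The echelon form has 3 nonzero rows, and every pivot lies in the first 6 columns, so rank(M) = rank([M|b]) = 3.
The system is consistent.
Free variables = (unknowns) − (rank) = 6 − 3 = 3.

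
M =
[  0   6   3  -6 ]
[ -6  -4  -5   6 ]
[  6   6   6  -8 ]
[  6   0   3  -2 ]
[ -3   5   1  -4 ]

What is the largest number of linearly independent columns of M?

2

Row reduce to echelon form.
Swap R1 ↔ R2
R3 ← R3 + R1: [0, 2, 1, -2]
R4 ← R4 + R1: [0, -4, -2, 4]
R5 ← R5 − (1/2)·R1: [0, 7, 7/2, -7]
R3 ← R3 − (1/3)·R2: [0, 0, 0, 0]
R4 ← R4 + (2/3)·R2: [0, 0, 0, 0]
R5 ← R5 − (7/6)·R2: [0, 0, 0, 0]
Echelon form has 2 nonzero rows, so rank(M) = 2.
The rank gives the maximum number of linearly independent columns: 2.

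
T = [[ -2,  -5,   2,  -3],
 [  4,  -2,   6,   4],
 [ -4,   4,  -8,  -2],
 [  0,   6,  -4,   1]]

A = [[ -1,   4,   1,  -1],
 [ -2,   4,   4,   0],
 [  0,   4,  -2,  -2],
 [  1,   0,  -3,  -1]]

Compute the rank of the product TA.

2

First compute TA:
[[  9, -20, -17,   1],
 [  4,  32, -28, -20],
 [ -6, -32,  34,  22],
 [-11,   8,  29,   7]]
Now row reduce the product.
R2 ← R2 − (4/9)·R1: [0, 368/9, -184/9, -184/9]
R3 ← R3 + (2/3)·R1: [0, -136/3, 68/3, 68/3]
R4 ← R4 + (11/9)·R1: [0, -148/9, 74/9, 74/9]
R3 ← R3 + (51/46)·R2: [0, 0, 0, 0]
R4 ← R4 + (37/92)·R2: [0, 0, 0, 0]
2 nonzero rows, so rank(TA) = 2.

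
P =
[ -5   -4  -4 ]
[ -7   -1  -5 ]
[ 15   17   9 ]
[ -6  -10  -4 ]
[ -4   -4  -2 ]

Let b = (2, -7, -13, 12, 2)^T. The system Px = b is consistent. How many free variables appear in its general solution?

Row reduce the augmented matrix [P | b].
R2 ← R2 − (7/5)·R1: [0, 23/5, 3/5, -49/5]
R3 ← R3 + (3)·R1: [0, 5, -3, -7]
R4 ← R4 − (6/5)·R1: [0, -26/5, 4/5, 48/5]
R5 ← R5 − (4/5)·R1: [0, -4/5, 6/5, 2/5]
R3 ← R3 − (25/23)·R2: [0, 0, -84/23, 84/23]
R4 ← R4 + (26/23)·R2: [0, 0, 34/23, -34/23]
R5 ← R5 + (4/23)·R2: [0, 0, 30/23, -30/23]
R4 ← R4 + (17/42)·R3: [0, 0, 0, 0]
R5 ← R5 + (5/14)·R3: [0, 0, 0, 0]
The echelon form has 3 nonzero rows, and every pivot lies in the first 3 columns, so rank(P) = rank([P|b]) = 3.
The system is consistent.
Free variables = (unknowns) − (rank) = 3 − 3 = 0.

0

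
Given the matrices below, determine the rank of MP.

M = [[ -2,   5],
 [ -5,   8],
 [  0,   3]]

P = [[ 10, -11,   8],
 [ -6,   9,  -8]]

2

First compute MP:
[[-50,  67, -56],
 [-98, 127, -104],
 [-18,  27, -24]]
Now row reduce the product.
R2 ← R2 − (49/25)·R1: [0, -108/25, 144/25]
R3 ← R3 − (9/25)·R1: [0, 72/25, -96/25]
R3 ← R3 + (2/3)·R2: [0, 0, 0]
2 nonzero rows, so rank(MP) = 2.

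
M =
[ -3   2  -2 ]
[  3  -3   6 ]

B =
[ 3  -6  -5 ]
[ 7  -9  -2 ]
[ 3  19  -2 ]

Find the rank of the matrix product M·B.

First compute MB:
[[ -1, -38,  15],
 [  6, 123, -21]]
Now row reduce the product.
R2 ← R2 + (6)·R1: [0, -105, 69]
2 nonzero rows, so rank(MB) = 2.

2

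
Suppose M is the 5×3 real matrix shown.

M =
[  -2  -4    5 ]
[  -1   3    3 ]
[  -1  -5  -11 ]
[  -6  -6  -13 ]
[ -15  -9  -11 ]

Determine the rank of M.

Row reduce to echelon form.
R2 ← R2 − (1/2)·R1: [0, 5, 1/2]
R3 ← R3 − (1/2)·R1: [0, -3, -27/2]
R4 ← R4 − (3)·R1: [0, 6, -28]
R5 ← R5 − (15/2)·R1: [0, 21, -97/2]
R3 ← R3 + (3/5)·R2: [0, 0, -66/5]
R4 ← R4 − (6/5)·R2: [0, 0, -143/5]
R5 ← R5 − (21/5)·R2: [0, 0, -253/5]
R4 ← R4 − (13/6)·R3: [0, 0, 0]
R5 ← R5 − (23/6)·R3: [0, 0, 0]
Echelon form has 3 nonzero rows, so rank(M) = 3.

3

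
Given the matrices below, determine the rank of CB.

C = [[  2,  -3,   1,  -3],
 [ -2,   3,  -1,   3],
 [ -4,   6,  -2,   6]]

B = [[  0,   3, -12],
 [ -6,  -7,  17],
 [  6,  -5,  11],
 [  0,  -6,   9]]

First compute CB:
[[ 24,  40, -91],
 [-24, -40,  91],
 [-48, -80, 182]]
Now row reduce the product.
R2 ← R2 + R1: [0, 0, 0]
R3 ← R3 + (2)·R1: [0, 0, 0]
1 nonzero row, so rank(CB) = 1.

1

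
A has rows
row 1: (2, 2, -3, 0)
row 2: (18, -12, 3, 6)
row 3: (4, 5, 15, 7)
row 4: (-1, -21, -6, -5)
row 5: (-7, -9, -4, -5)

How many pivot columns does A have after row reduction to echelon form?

3

Row reduce to echelon form.
R2 ← R2 − (9)·R1: [0, -30, 30, 6]
R3 ← R3 − (2)·R1: [0, 1, 21, 7]
R4 ← R4 + (1/2)·R1: [0, -20, -15/2, -5]
R5 ← R5 + (7/2)·R1: [0, -2, -29/2, -5]
R3 ← R3 + (1/30)·R2: [0, 0, 22, 36/5]
R4 ← R4 − (2/3)·R2: [0, 0, -55/2, -9]
R5 ← R5 − (1/15)·R2: [0, 0, -33/2, -27/5]
R4 ← R4 + (5/4)·R3: [0, 0, 0, 0]
R5 ← R5 + (3/4)·R3: [0, 0, 0, 0]
Echelon form has 3 nonzero rows, so rank(A) = 3.
Each nonzero row contributes one pivot column: 3 pivot columns.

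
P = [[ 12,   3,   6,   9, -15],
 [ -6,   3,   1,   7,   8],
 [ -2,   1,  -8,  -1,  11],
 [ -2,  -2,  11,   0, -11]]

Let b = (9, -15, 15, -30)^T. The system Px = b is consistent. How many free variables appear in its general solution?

2

Row reduce the augmented matrix [P | b].
R2 ← R2 + (1/2)·R1: [0, 9/2, 4, 23/2, 1/2, -21/2]
R3 ← R3 + (1/6)·R1: [0, 3/2, -7, 1/2, 17/2, 33/2]
R4 ← R4 + (1/6)·R1: [0, -3/2, 12, 3/2, -27/2, -57/2]
R3 ← R3 − (1/3)·R2: [0, 0, -25/3, -10/3, 25/3, 20]
R4 ← R4 + (1/3)·R2: [0, 0, 40/3, 16/3, -40/3, -32]
R4 ← R4 + (8/5)·R3: [0, 0, 0, 0, 0, 0]
The echelon form has 3 nonzero rows, and every pivot lies in the first 5 columns, so rank(P) = rank([P|b]) = 3.
The system is consistent.
Free variables = (unknowns) − (rank) = 5 − 3 = 2.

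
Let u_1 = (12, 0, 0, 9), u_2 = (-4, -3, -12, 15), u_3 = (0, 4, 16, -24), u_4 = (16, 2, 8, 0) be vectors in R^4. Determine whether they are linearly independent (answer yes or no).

Form the matrix with these vectors as rows and row reduce.
R2 ← R2 + (1/3)·R1: [0, -3, -12, 18]
R4 ← R4 − (4/3)·R1: [0, 2, 8, -12]
R3 ← R3 + (4/3)·R2: [0, 0, 0, 0]
R4 ← R4 + (2/3)·R2: [0, 0, 0, 0]
2 nonzero rows, so the 4 vectors span a space of dimension 2.
Since 2 < 4, the vectors are linearly dependent.

no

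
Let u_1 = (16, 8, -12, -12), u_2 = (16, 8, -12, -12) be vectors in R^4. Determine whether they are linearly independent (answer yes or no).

Form the matrix with these vectors as rows and row reduce.
R2 ← R2 − R1: [0, 0, 0, 0]
1 nonzero row, so the 2 vectors span a space of dimension 1.
Since 1 < 2, the vectors are linearly dependent.

no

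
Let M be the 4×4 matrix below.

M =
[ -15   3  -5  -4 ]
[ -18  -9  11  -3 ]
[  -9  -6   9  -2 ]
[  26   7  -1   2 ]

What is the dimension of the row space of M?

4

Row reduce to echelon form.
R2 ← R2 − (6/5)·R1: [0, -63/5, 17, 9/5]
R3 ← R3 − (3/5)·R1: [0, -39/5, 12, 2/5]
R4 ← R4 + (26/15)·R1: [0, 61/5, -29/3, -74/15]
R3 ← R3 − (13/21)·R2: [0, 0, 31/21, -5/7]
R4 ← R4 + (61/63)·R2: [0, 0, 428/63, -67/21]
R4 ← R4 − (428/93)·R3: [0, 0, 0, 3/31]
Echelon form has 4 nonzero rows, so rank(M) = 4.
The row space has dimension equal to the rank: 4.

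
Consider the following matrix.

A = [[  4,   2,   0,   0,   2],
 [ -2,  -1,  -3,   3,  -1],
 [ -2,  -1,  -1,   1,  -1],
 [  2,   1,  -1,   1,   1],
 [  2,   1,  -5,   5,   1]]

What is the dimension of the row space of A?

Row reduce to echelon form.
R2 ← R2 + (1/2)·R1: [0, 0, -3, 3, 0]
R3 ← R3 + (1/2)·R1: [0, 0, -1, 1, 0]
R4 ← R4 − (1/2)·R1: [0, 0, -1, 1, 0]
R5 ← R5 − (1/2)·R1: [0, 0, -5, 5, 0]
R3 ← R3 − (1/3)·R2: [0, 0, 0, 0, 0]
R4 ← R4 − (1/3)·R2: [0, 0, 0, 0, 0]
R5 ← R5 − (5/3)·R2: [0, 0, 0, 0, 0]
Echelon form has 2 nonzero rows, so rank(A) = 2.
The row space has dimension equal to the rank: 2.

2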